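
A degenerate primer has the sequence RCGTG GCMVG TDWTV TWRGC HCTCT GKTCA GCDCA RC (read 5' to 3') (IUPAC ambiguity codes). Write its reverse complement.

Standard pairs A↔T, G↔C; ambiguity codes pair R↔Y, M↔K, W↔W, D↔H, V↔B. Complement (YGCACCGKBCAHWABAWYCGDGAGACMAGTCGHGTYG), then reverse for 5'→3'.

5'-GYTGHGCTGAMCAGAGDGCYWABAWHACBKGCCACGY-3'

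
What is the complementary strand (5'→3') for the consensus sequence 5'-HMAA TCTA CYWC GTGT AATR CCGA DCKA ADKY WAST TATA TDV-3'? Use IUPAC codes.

5'-BHATATAASTWRMHTTMGHTCGGYATTACACGWRGTAGATTKD-3'

Standard pairs A↔T, G↔C; ambiguity codes pair R↔Y, M↔K, W↔W, S↔S, D↔H, V↔B. Complement (DKTTAGATGRWGCACATTAYGGCTHGMTTHMRWTSAATATAHB), then reverse for 5'→3'.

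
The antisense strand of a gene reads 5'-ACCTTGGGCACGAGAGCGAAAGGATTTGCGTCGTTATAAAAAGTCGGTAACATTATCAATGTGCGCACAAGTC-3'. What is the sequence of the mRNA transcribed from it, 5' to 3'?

5'-GACUUGUGCGCACAUUGAUAAUGUUACCGACUUUUUAUAACGACGCAAAUCCUUUCGCUCUCGUGCCCAAGGU-3'

RNA polymerase reads the template 3'→5' and synthesizes mRNA 5'→3' by base-pairing (A→U, T→A, G↔C). The complement of the template is TGGAACCCGTGCTCTCGCTTTCCTAAACGCAGCAATATTTTTCAGCCATTGTAATAGTTACACGCGTGTTCAG; antiparallel, so 5'→3' the coding strand is GACTTGTGCGCACATTGATAATGTTACCGACTTTTTATAACGACGCAAATCCTTTCGCTCTCGTGCCCAAGGT. Replace T with U for the mRNA.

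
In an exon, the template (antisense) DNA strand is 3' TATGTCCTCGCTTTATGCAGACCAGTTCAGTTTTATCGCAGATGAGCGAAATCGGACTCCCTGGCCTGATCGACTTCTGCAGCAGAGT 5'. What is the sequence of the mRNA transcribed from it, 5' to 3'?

5'-AUACAGGAGCGAAAUACGUCUGGUCAAGUCAAAAUAGCGUCUACUCGCUUUAGCCUGAGGGACCGGACUAGCUGAAGACGUCGUCUCA-3'

Reading the template 3'→5' as shown, RNA polymerase pairs each base (A→U, T→A, G↔C) to build mRNA 5'→3' directly.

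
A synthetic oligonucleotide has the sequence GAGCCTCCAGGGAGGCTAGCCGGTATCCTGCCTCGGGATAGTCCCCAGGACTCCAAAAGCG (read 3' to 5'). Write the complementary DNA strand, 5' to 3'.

The strand is given 3'→5', so its complement runs 5'→3' in the same left-to-right order: pair each base A↔T, G↔C.

5'-CTCGGAGGTCCCTCCGATCGGCCATAGGACGGAGCCCTATCAGGGGTCCTGAGGTTTTCGC-3'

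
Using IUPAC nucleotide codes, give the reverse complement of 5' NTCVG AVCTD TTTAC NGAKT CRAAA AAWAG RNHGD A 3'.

5′-THCDNYCTWTTTTTYGAMTCNGTAAAHAGBTCBGAN-3′

Standard pairs A↔T, G↔C; ambiguity codes pair R↔Y, K↔M, W↔W, D↔H, V↔B, N↔N. Complement (NAGBCTBGAHAAATGNCTMAGYTTTTTWTCYNDCHT), then reverse for 5'→3'.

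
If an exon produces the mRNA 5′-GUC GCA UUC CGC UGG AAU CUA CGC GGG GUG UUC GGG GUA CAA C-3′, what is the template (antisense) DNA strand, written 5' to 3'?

5'-GTTGTACCCCGAACACCCCGCGTAGATTCCAGCGGAATGCGAC-3'

Replace U with T to get the coding DNA strand: GTCGCATTCCGCTGGAATCTACGCGGGGTGTTCGGGGTACAAC. The template strand is its reverse complement (complement CAGCGTAAGGCGACCTTAGATGCGCCCCACAAGCCCCATGTTG, then reverse).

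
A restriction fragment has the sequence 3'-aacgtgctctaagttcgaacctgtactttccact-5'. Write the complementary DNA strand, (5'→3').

The strand is given 3'→5', so its complement runs 5'→3' in the same left-to-right order: pair each base A↔T, G↔C.

5'-TTGCACGAGATTCAAGCTTGGACATGAAAGGTGA-3'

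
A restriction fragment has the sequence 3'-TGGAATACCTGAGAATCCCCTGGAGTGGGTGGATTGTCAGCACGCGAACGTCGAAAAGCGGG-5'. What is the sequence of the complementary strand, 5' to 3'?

5′-ACCTTATGGACTCTTAGGGGACCTCACCCACCTAACAGTCGTGCGCTTGCAGCTTTTCGCCC-3′

The strand is given 3'→5', so its complement runs 5'→3' in the same left-to-right order: pair each base A↔T, G↔C.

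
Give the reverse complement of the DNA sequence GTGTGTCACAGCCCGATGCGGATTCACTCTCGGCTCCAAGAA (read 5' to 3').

5′-TTCTTGGAGCCGAGAGTGAATCCGCATCGGGCTGTGACACAC-3′

Reading the sequence 3'→5' and pairing each base (A↔T, G↔C) gives the reverse complement directly.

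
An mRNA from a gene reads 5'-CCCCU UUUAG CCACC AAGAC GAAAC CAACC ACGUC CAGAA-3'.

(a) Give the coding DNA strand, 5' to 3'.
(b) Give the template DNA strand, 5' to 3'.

(a) 5'-CCCCTTTTAGCCACCAAGACGAAACCAACCACGTCCAGAA-3'
(b) 5′-TTCTGGACGTGGTTGGTTTCGTCTTGGTGGCTAAAAGGGG-3′

(a) The coding strand matches the mRNA with U→T.
(b) The template strand is the reverse complement of the coding strand.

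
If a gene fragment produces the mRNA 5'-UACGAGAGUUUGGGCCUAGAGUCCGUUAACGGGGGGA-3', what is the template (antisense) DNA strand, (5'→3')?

5'-TCCCCCCGTTAACGGACTCTAGGCCCAAACTCTCGTA-3'

Replace U with T to get the coding DNA strand: TACGAGAGTTTGGGCCTAGAGTCCGTTAACGGGGGGA. The template strand is its reverse complement (complement ATGCTCTCAAACCCGGATCTCAGGCAATTGCCCCCCT, then reverse).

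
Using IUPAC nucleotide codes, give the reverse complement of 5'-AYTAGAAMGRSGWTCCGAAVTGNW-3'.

5′-WNCABTTCGGAWCSYCKTTCTART-3′

Standard pairs A↔T, G↔C; ambiguity codes pair R↔Y, M↔K, W↔W, S↔S, V↔B, N↔N. Complement (TRATCTTKCYSCWAGGCTTBACNW), then reverse for 5'→3'.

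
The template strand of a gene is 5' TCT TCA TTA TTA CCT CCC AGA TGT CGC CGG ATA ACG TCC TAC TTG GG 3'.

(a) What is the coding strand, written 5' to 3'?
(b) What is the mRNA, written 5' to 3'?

(a) 5'-CCCAAGTAGGACGTTATCCGGCGACATCTGGGAGGTAATAATGAAGA-3'
(b) 5'-CCCAAGUAGGACGUUAUCCGGCGACAUCUGGGAGGUAAUAAUGAAGA-3'

(a) The coding strand is the reverse complement of the template: complement AGAAGTAATAATGGAGGGTCTACAGCGGCCTATTGCAGGATGAACCC, then reverse.
(b) mRNA has the coding-strand sequence with T→U.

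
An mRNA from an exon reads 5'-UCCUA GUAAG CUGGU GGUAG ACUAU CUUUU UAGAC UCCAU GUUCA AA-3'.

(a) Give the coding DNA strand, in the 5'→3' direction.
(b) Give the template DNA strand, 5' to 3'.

(a) The coding strand matches the mRNA with U→T.
(b) The template strand is the reverse complement of the coding strand.

(a) 5'-TCCTAGTAAGCTGGTGGTAGACTATCTTTTTAGACTCCATGTTCAAA-3'
(b) 5'-TTTGAACATGGAGTCTAAAAAGATAGTCTACCACCAGCTTACTAGGA-3'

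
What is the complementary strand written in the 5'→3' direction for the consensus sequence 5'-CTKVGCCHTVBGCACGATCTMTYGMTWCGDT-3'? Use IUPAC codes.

5'-AHCGWAKCRAKAGATCGTGCVBADGGCBMAG-3'

Standard pairs A↔T, G↔C; ambiguity codes pair Y↔R, M↔K, W↔W, B↔V, D↔H. Complement (GAMBCGGDABVCGTGCTAGAKARCKAWGCHA), then reverse for 5'→3'.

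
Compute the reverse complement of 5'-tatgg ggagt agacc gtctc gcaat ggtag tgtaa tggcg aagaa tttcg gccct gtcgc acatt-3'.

5'-AATGTGCGACAGGGCCGAAATTCTTCGCCATTACACTACCATTGCGAGACGGTCTACTCCCCATA-3'

Reading the sequence 3'→5' and pairing each base (A↔T, G↔C) gives the reverse complement directly.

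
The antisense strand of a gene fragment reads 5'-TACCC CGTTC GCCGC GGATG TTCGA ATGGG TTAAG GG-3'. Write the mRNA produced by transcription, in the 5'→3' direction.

5'-CCCUUAACCCAUUCGAACAUCCGCGGCGAACGGGGUA-3'

RNA polymerase reads the template 3'→5' and synthesizes mRNA 5'→3' by base-pairing (A→U, T→A, G↔C). The complement of the template is ATGGGGCAAGCGGCGCCTACAAGCTTACCCAATTCCC; antiparallel, so 5'→3' the coding strand is CCCTTAACCCATTCGAACATCCGCGGCGAACGGGGTA. Replace T with U for the mRNA.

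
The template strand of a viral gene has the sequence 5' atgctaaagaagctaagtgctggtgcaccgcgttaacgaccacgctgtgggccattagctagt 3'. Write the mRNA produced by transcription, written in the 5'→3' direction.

5'-ACUAGCUAAUGGCCCACAGCGUGGUCGUUAACGCGGUGCACCAGCACUUAGCUUCUUUAGCAU-3'

The mRNA has the sequence of the coding strand (reverse complement of the template) with T→U. Reverse complement of ATGCTAAAGAAGCTAAGTGCTGGTGCACCGCGTTAACGACCACGCTGTGGGCCATTAGCTAGT is ACTAGCTAATGGCCCACAGCGTGGTCGTTAACGCGGTGCACCAGCACTTAGCTTCTTTAGCAT; then T→U.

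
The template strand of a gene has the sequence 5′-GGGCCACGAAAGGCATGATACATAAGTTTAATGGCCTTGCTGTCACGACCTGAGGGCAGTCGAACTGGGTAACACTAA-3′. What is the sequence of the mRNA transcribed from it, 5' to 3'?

5'-UUAGUGUUACCCAGUUCGACUGCCCUCAGGUCGUGACAGCAAGGCCAUUAAACUUAUGUAUCAUGCCUUUCGUGGCCC-3'

The mRNA has the sequence of the coding strand (reverse complement of the template) with T→U. Reverse complement of GGGCCACGAAAGGCATGATACATAAGTTTAATGGCCTTGCTGTCACGACCTGAGGGCAGTCGAACTGGGTAACACTAA is TTAGTGTTACCCAGTTCGACTGCCCTCAGGTCGTGACAGCAAGGCCATTAAACTTATGTATCATGCCTTTCGTGGCCC; then T→U.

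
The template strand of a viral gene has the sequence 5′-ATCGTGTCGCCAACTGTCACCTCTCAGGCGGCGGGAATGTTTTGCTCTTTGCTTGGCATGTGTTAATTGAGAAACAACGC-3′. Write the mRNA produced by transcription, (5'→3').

RNA polymerase reads the template 3'→5' and synthesizes mRNA 5'→3' by base-pairing (A→U, T→A, G↔C). The complement of the template is TAGCACAGCGGTTGACAGTGGAGAGTCCGCCGCCCTTACAAAACGAGAAACGAACCGTACACAATTAACTCTTTGTTGCG; antiparallel, so 5'→3' the coding strand is GCGTTGTTTCTCAATTAACACATGCCAAGCAAAGAGCAAAACATTCCCGCCGCCTGAGAGGTGACAGTTGGCGACACGAT. Replace T with U for the mRNA.

5'-GCGUUGUUUCUCAAUUAACACAUGCCAAGCAAAGAGCAAAACAUUCCCGCCGCCUGAGAGGUGACAGUUGGCGACACGAU-3'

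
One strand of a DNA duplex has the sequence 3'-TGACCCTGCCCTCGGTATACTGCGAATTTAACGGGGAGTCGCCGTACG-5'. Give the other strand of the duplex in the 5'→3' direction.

The strand is given 3'→5', so its complement runs 5'→3' in the same left-to-right order: pair each base A↔T, G↔C.

5'-ACTGGGACGGGAGCCATATGACGCTTAAATTGCCCCTCAGCGGCATGC-3'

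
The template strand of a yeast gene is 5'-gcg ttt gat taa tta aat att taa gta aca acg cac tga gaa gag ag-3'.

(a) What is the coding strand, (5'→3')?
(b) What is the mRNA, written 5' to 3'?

(a) The coding strand is the reverse complement of the template: complement CGCAAACTAATTAATTTATAAATTCATTGTTGCGTGACTCTTCTCTC, then reverse.
(b) mRNA has the coding-strand sequence with T→U.

(a) 5'-CTCTCTTCTCAGTGCGTTGTTACTTAAATATTTAATTAATCAAACGC-3'
(b) 5'-CUCUCUUCUCAGUGCGUUGUUACUUAAAUAUUUAAUUAAUCAAACGC-3'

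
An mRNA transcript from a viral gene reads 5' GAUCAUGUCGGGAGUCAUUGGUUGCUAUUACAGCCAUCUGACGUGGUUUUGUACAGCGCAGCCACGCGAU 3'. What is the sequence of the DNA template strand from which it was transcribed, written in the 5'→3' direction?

Replace U with T to get the coding DNA strand: GATCATGTCGGGAGTCATTGGTTGCTATTACAGCCATCTGACGTGGTTTTGTACAGCGCAGCCACGCGAT. The template strand is its reverse complement (complement CTAGTACAGCCCTCAGTAACCAACGATAATGTCGGTAGACTGCACCAAAACATGTCGCGTCGGTGCGCTA, then reverse).

5'-ATCGCGTGGCTGCGCTGTACAAAACCACGTCAGATGGCTGTAATAGCAACCAATGACTCCCGACATGATC-3'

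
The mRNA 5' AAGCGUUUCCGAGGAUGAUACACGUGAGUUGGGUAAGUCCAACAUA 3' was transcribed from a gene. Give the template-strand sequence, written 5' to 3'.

5'-TATGTTGGACTTACCCAACTCACGTGTATCATCCTCGGAAACGCTT-3'

Replace U with T to get the coding DNA strand: AAGCGTTTCCGAGGATGATACACGTGAGTTGGGTAAGTCCAACATA. The template strand is its reverse complement (complement TTCGCAAAGGCTCCTACTATGTGCACTCAACCCATTCAGGTTGTAT, then reverse).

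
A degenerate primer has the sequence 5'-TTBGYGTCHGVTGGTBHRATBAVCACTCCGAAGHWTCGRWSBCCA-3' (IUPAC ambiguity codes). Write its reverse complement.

5'-TGGVSWYCGAWDCTTCGGAGTGBTVATYDVACCABCDGACRCVAA-3'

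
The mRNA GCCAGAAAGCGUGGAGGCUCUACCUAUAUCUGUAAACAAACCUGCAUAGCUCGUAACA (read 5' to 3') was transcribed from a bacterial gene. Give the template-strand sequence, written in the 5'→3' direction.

5′-TGTTACGAGCTATGCAGGTTTGTTTACAGATATAGGTAGAGCCTCCACGCTTTCTGGC-3′

Replace U with T to get the coding DNA strand: GCCAGAAAGCGTGGAGGCTCTACCTATATCTGTAAACAAACCTGCATAGCTCGTAACA. The template strand is its reverse complement (complement CGGTCTTTCGCACCTCCGAGATGGATATAGACATTTGTTTGGACGTATCGAGCATTGT, then reverse).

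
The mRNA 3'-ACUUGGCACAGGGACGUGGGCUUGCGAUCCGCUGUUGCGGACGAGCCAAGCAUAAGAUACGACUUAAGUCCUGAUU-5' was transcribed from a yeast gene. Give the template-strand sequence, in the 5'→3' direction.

Written 5'→3' the mRNA is UUAGUCCUGAAUUCAGCAUAGAAUACGAACCGAGCAGGCGUUGUCGCCUAGCGUUCGGGUGCAGGGACACGGUUCA, so the coding DNA strand is TTAGTCCTGAATTCAGCATAGAATACGAACCGAGCAGGCGTTGTCGCCTAGCGTTCGGGTGCAGGGACACGGTTCA. The template is its reverse complement.

5'-TGAACCGTGTCCCTGCACCCGAACGCTAGGCGACAACGCCTGCTCGGTTCGTATTCTATGCTGAATTCAGGACTAA-3'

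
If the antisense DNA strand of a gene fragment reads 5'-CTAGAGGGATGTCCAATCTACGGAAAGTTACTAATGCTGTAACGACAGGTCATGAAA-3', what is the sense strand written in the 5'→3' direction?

5'-TTTCATGACCTGTCGTTACAGCATTAGTAACTTTCCGTAGATTGGACATCCCTCTAG-3'

The coding strand is complementary and antiparallel to the template: take the complement (A↔T, G↔C) and reverse.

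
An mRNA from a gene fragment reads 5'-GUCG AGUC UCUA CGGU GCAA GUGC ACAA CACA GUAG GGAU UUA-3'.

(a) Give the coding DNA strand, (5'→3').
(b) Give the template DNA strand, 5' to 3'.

(a) 5'-GTCGAGTCTCTACGGTGCAAGTGCACAACACAGTAGGGATTTA-3'
(b) 5'-TAAATCCCTACTGTGTTGTGCACTTGCACCGTAGAGACTCGAC-3'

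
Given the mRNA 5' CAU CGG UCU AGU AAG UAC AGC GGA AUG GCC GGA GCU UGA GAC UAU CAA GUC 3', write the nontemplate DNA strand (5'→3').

5'-CATCGGTCTAGTAAGTACAGCGGAATGGCCGGAGCTTGAGACTATCAAGTC-3'

The coding DNA strand has the same 5'→3' sequence as the mRNA with U replaced by T.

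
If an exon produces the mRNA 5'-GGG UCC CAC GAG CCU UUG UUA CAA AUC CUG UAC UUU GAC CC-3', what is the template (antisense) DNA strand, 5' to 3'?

5'-GGGTCAAAGTACAGGATTTGTAACAAAGGCTCGTGGGACCC-3'

Replace U with T to get the coding DNA strand: GGGTCCCACGAGCCTTTGTTACAAATCCTGTACTTTGACCC. The template strand is its reverse complement (complement CCCAGGGTGCTCGGAAACAATGTTTAGGACATGAAACTGGG, then reverse).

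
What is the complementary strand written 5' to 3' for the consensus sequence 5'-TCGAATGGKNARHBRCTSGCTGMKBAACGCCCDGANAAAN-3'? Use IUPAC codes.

5'-NTTTNTCHGGGCGTTVMKCAGCSAGYVDYTNMCCATTCGA-3'

Standard pairs A↔T, G↔C; ambiguity codes pair R↔Y, M↔K, S↔S, B↔V, D↔H, N↔N. Complement (AGCTTACCMNTYDVYGASCGACKMVTTGCGGGHCTNTTTN), then reverse for 5'→3'.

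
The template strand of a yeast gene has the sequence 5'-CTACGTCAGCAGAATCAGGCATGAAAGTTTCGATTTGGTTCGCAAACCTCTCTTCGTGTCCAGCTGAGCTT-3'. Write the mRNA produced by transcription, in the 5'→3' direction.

5′-AAGCUCAGCUGGACACGAAGAGAGGUUUGCGAACCAAAUCGAAACUUUCAUGCCUGAUUCUGCUGACGUAG-3′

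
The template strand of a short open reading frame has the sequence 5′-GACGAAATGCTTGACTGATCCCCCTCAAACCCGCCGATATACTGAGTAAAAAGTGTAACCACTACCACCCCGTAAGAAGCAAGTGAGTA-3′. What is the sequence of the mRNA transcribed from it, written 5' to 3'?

5′-UACUCACUUGCUUCUUACGGGGUGGUAGUGGUUACACUUUUUACUCAGUAUAUCGGCGGGUUUGAGGGGGAUCAGUCAAGCAUUUCGUC-3′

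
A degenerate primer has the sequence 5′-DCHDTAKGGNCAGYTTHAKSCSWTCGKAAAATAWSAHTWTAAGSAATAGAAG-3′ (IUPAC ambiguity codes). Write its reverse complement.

5'-CTTCTATTSCTTAWADTSWTATTTTMCGAWSGSMTDAARCTGNCCMTAHDGH-3'

Standard pairs A↔T, G↔C; ambiguity codes pair Y↔R, K↔M, W↔W, S↔S, D↔H, N↔N. Complement (HGDHATMCCNGTCRAADTMSGSWAGCMTTTTATWSTDAWATTCSTTATCTTC), then reverse for 5'→3'.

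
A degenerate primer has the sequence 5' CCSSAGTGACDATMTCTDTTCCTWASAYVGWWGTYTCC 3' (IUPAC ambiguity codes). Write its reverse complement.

5'-GGARACWWCBRTSTWAGGAAHAGAKATHGTCACTSSGG-3'

Standard pairs A↔T, G↔C; ambiguity codes pair Y↔R, M↔K, W↔W, S↔S, D↔H, V↔B. Complement (GGSSTCACTGHTAKAGAHAAGGAWTSTRBCWWCARAGG), then reverse for 5'→3'.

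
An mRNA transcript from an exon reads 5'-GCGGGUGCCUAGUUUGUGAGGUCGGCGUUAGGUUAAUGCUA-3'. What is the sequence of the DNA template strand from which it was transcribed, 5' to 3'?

Replace U with T to get the coding DNA strand: GCGGGTGCCTAGTTTGTGAGGTCGGCGTTAGGTTAATGCTA. The template strand is its reverse complement (complement CGCCCACGGATCAAACACTCCAGCCGCAATCCAATTACGAT, then reverse).

5′-TAGCATTAACCTAACGCCGACCTCACAAACTAGGCACCCGC-3′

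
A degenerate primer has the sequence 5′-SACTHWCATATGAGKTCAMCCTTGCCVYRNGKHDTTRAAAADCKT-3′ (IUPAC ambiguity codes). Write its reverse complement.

5'-AMGHTTTTYAAHDMCNYRBGGCAAGGKTGAMCTCATATGWDAGTS-3'

Standard pairs A↔T, G↔C; ambiguity codes pair R↔Y, M↔K, W↔W, S↔S, D↔H, V↔B, N↔N. Complement (STGADWGTATACTCMAGTKGGAACGGBRYNCMDHAAYTTTTHGMA), then reverse for 5'→3'.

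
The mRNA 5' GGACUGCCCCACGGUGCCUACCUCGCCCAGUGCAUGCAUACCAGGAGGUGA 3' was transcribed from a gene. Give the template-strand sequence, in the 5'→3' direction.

Replace U with T to get the coding DNA strand: GGACTGCCCCACGGTGCCTACCTCGCCCAGTGCATGCATACCAGGAGGTGA. The template strand is its reverse complement (complement CCTGACGGGGTGCCACGGATGGAGCGGGTCACGTACGTATGGTCCTCCACT, then reverse).

5′-TCACCTCCTGGTATGCATGCACTGGGCGAGGTAGGCACCGTGGGGCAGTCC-3′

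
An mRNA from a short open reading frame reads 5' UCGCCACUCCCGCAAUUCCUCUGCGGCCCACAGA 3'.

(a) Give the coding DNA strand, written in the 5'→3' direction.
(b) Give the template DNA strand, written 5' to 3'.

(a) 5'-TCGCCACTCCCGCAATTCCTCTGCGGCCCACAGA-3'
(b) 5'-TCTGTGGGCCGCAGAGGAATTGCGGGAGTGGCGA-3'

(a) The coding strand matches the mRNA with U→T.
(b) The template strand is the reverse complement of the coding strand.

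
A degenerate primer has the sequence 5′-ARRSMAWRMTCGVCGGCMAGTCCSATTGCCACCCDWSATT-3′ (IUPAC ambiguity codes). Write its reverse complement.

5'-AATSWHGGGTGGCAATSGGACTKGCCGBCGAKYWTKSYYT-3'

Standard pairs A↔T, G↔C; ambiguity codes pair R↔Y, M↔K, W↔W, S↔S, D↔H, V↔B. Complement (TYYSKTWYKAGCBGCCGKTCAGGSTAACGGTGGGHWSTAA), then reverse for 5'→3'.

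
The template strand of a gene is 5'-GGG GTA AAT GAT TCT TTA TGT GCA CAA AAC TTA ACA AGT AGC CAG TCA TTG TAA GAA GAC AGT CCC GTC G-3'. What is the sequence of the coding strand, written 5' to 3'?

5′-CGACGGGACTGTCTTCTTACAATGACTGGCTACTTGTTAAGTTTTGTGCACATAAAGAATCATTTACCCC-3′

The coding strand is complementary and antiparallel to the template: take the complement (A↔T, G↔C) and reverse.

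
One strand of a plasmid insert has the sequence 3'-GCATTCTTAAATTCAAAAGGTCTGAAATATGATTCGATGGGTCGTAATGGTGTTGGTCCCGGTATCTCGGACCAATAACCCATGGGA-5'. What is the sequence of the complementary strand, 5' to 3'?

5'-CGTAAGAATTTAAGTTTTCCAGACTTTATACTAAGCTACCCAGCATTACCACAACCAGGGCCATAGAGCCTGGTTATTGGGTACCCT-3'

The strand is given 3'→5', so its complement runs 5'→3' in the same left-to-right order: pair each base A↔T, G↔C.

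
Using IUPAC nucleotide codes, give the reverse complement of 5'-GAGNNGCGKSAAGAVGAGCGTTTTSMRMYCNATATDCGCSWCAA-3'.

Standard pairs A↔T, G↔C; ambiguity codes pair R↔Y, M↔K, W↔W, S↔S, D↔H, V↔B, N↔N. Complement (CTCNNCGCMSTTCTBCTCGCAAAASKYKRGNTATAHGCGSWGTT), then reverse for 5'→3'.

5′-TTGWSGCGHATATNGRKYKSAAAACGCTCBTCTTSMCGCNNCTC-3′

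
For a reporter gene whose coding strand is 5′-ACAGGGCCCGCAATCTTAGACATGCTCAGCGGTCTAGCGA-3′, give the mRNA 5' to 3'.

5'-ACAGGGCCCGCAAUCUUAGACAUGCUCAGCGGUCUAGCGA-3'

mRNA has the coding-strand sequence with U in place of T.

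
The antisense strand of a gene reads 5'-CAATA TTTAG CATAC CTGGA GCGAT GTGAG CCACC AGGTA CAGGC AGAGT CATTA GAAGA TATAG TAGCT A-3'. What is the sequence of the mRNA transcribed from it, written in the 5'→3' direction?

5'-UAGCUACUAUAUCUUCUAAUGACUCUGCCUGUACCUGGUGGCUCACAUCGCUCCAGGUAUGCUAAAUAUUG-3'

RNA polymerase reads the template 3'→5' and synthesizes mRNA 5'→3' by base-pairing (A→U, T→A, G↔C). The complement of the template is GTTATAAATCGTATGGACCTCGCTACACTCGGTGGTCCATGTCCGTCTCAGTAATCTTCTATATCATCGAT; antiparallel, so 5'→3' the coding strand is TAGCTACTATATCTTCTAATGACTCTGCCTGTACCTGGTGGCTCACATCGCTCCAGGTATGCTAAATATTG. Replace T with U for the mRNA.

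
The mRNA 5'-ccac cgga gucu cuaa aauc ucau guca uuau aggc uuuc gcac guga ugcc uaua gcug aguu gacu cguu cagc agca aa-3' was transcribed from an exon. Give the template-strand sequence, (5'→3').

5'-TTTGCTGCTGAACGAGTCAACTCAGCTATAGGCATCACGTGCGAAAGCCTATAATGACATGAGATTTTAGAGACTCCGGTGG-3'

Replace U with T to get the coding DNA strand: CCACCGGAGTCTCTAAAATCTCATGTCATTATAGGCTTTCGCACGTGATGCCTATAGCTGAGTTGACTCGTTCAGCAGCAAA. The template strand is its reverse complement (complement GGTGGCCTCAGAGATTTTAGAGTACAGTAATATCCGAAAGCGTGCACTACGGATATCGACTCAACTGAGCAAGTCGTCGTTT, then reverse).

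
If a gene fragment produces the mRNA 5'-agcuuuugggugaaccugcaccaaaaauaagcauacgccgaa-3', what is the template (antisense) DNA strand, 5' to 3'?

5'-TTCGGCGTATGCTTATTTTTGGTGCAGGTTCACCCAAAAGCT-3'

Replace U with T to get the coding DNA strand: AGCTTTTGGGTGAACCTGCACCAAAAATAAGCATACGCCGAA. The template strand is its reverse complement (complement TCGAAAACCCACTTGGACGTGGTTTTTATTCGTATGCGGCTT, then reverse).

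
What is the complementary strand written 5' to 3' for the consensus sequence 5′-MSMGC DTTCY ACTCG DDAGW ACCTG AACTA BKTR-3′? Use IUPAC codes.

5′-YAMVTAGTTCAGGTWCTHHCGAGTRGAAHGCKSK-3′

Standard pairs A↔T, G↔C; ambiguity codes pair R↔Y, M↔K, W↔W, S↔S, B↔V, D↔H. Complement (KSKCGHAAGRTGAGCHHTCWTGGACTTGATVMAY), then reverse for 5'→3'.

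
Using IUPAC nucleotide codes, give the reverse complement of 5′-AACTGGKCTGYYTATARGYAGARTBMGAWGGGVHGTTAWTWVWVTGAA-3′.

5'-TTCABWBWAWTAACDBCCCWTCKVAYTCTRCYTATARRCAGMCCAGTT-3'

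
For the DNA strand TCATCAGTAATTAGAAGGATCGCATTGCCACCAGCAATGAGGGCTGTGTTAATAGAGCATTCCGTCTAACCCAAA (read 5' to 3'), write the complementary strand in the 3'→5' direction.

3′-AGTAGTCATTAATCTTCCTAGCGTAACGGTGGTCGTTACTCCCGACACAATTATCTCGTAAGGCAGATTGGGTTT-5′

Base-pairing A↔T, G↔C gives the complement. The complementary strand is antiparallel, so paired with a 5'→3' strand it runs 3'→5'.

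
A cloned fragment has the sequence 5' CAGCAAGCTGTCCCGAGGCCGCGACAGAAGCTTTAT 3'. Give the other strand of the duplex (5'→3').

5′-ATAAAGCTTCTGTCGCGGCCTCGGGACAGCTTGCTG-3′

Pairing A↔T and G↔C gives GTCGTTCGACAGGGCTCCGGCGCTGTCTTCGAAATA, running 3'→5'. Reverse for the 5'→3' convention.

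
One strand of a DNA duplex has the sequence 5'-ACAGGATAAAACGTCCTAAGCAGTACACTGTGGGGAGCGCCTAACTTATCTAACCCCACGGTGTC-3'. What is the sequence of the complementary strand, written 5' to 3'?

The complement of ACAGGATAAAACGTCCTAAGCAGTACACTGTGGGGAGCGCCTAACTTATCTAACCCCACGGTGTC is TGTCCTATTTTGCAGGATTCGTCATGTGACACCCCTCGCGGATTGAATAGATTGGGGTGCCACAG (A↔T, G↔C). DNA strands are antiparallel, so the complementary strand runs 3'→5'; reversing gives the 5'→3' form.

5′-GACACCGTGGGGTTAGATAAGTTAGGCGCTCCCCACAGTGTACTGCTTAGGACGTTTTATCCTGT-3′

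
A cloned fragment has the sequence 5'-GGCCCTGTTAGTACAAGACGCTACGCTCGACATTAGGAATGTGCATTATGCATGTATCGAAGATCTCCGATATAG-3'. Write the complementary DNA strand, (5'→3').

5'-CTATATCGGAGATCTTCGATACATGCATAATGCACATTCCTAATGTCGAGCGTAGCGTCTTGTACTAACAGGGCC-3'

Pairing A↔T and G↔C gives CCGGGACAATCATGTTCTGCGATGCGAGCTGTAATCCTTACACGTAATACGTACATAGCTTCTAGAGGCTATATC, running 3'→5'. Reverse for the 5'→3' convention.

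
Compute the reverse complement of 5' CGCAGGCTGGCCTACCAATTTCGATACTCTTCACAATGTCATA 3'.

Complement each base (A↔T, G↔C): GCGTCCGACCGGATGGTTAAAGCTATGAGAAGTGTTACAGTAT. Then reverse.

5'-TATGACATTGTGAAGAGTATCGAAATTGGTAGGCCAGCCTGCG-3'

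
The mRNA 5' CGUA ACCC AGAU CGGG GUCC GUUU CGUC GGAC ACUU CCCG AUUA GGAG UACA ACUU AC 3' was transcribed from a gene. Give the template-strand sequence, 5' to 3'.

Replace U with T to get the coding DNA strand: CGTAACCCAGATCGGGGTCCGTTTCGTCGGACACTTCCCGATTAGGAGTACAACTTAC. The template strand is its reverse complement (complement GCATTGGGTCTAGCCCCAGGCAAAGCAGCCTGTGAAGGGCTAATCCTCATGTTGAATG, then reverse).

5'-GTAAGTTGTACTCCTAATCGGGAAGTGTCCGACGAAACGGACCCCGATCTGGGTTACG-3'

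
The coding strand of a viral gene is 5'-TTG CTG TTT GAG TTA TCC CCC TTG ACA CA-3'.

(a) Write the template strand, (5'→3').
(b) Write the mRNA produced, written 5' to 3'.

(a) 5'-TGTGTCAAGGGGGATAACTCAAACAGCAA-3'
(b) 5′-UUGCUGUUUGAGUUAUCCCCCUUGACACA-3′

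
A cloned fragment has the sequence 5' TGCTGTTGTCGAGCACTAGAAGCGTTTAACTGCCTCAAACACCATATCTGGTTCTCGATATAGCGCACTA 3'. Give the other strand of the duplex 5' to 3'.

Pairing A↔T and G↔C gives ACGACAACAGCTCGTGATCTTCGCAAATTGACGGAGTTTGTGGTATAGACCAAGAGCTATATCGCGTGAT, running 3'→5'. Reverse for the 5'→3' convention.

5′-TAGTGCGCTATATCGAGAACCAGATATGGTGTTTGAGGCAGTTAAACGCTTCTAGTGCTCGACAACAGCA-3′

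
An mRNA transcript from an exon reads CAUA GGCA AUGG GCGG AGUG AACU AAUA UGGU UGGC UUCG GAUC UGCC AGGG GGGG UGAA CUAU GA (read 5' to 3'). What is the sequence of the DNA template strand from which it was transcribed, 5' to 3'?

5'-TCATAGTTCACCCCCCCTGGCAGATCCGAAGCCAACCATATTAGTTCACTCCGCCCATTGCCTATG-3'

Replace U with T to get the coding DNA strand: CATAGGCAATGGGCGGAGTGAACTAATATGGTTGGCTTCGGATCTGCCAGGGGGGGTGAACTATGA. The template strand is its reverse complement (complement GTATCCGTTACCCGCCTCACTTGATTATACCAACCGAAGCCTAGACGGTCCCCCCCACTTGATACT, then reverse).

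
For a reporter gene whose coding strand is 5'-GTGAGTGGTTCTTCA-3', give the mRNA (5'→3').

5'-GUGAGUGGUUCUUCA-3'

The mRNA is synthesized from the template strand, so it matches the coding strand with T replaced by U.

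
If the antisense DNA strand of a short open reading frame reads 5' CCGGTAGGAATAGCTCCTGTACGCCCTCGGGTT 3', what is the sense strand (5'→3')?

5′-AACCCGAGGGCGTACAGGAGCTATTCCTACCGG-3′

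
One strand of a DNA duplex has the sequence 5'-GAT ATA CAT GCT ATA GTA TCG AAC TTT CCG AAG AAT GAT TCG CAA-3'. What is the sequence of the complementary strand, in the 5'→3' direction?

Pairing A↔T and G↔C gives CTATATGTACGATATCATAGCTTGAAAGGCTTCTTACTAAGCGTT, running 3'→5'. Reverse for the 5'→3' convention.

5′-TTGCGAATCATTCTTCGGAAAGTTCGATACTATAGCATGTATATC-3′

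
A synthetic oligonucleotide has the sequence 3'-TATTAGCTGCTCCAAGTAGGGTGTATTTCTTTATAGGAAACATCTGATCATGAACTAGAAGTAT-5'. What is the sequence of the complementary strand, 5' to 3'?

5'-ATAATCGACGAGGTTCATCCCACATAAAGAAATATCCTTTGTAGACTAGTACTTGATCTTCATA-3'

The strand is given 3'→5', so its complement runs 5'→3' in the same left-to-right order: pair each base A↔T, G↔C.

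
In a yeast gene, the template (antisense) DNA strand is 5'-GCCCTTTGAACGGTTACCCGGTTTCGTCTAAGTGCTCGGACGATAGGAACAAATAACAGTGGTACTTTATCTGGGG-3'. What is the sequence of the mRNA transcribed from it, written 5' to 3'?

5'-CCCCAGAUAAAGUACCACUGUUAUUUGUUCCUAUCGUCCGAGCACUUAGACGAAACCGGGUAACCGUUCAAAGGGC-3'

RNA polymerase reads the template 3'→5' and synthesizes mRNA 5'→3' by base-pairing (A→U, T→A, G↔C). The complement of the template is CGGGAAACTTGCCAATGGGCCAAAGCAGATTCACGAGCCTGCTATCCTTGTTTATTGTCACCATGAAATAGACCCC; antiparallel, so 5'→3' the coding strand is CCCCAGATAAAGTACCACTGTTATTTGTTCCTATCGTCCGAGCACTTAGACGAAACCGGGTAACCGTTCAAAGGGC. Replace T with U for the mRNA.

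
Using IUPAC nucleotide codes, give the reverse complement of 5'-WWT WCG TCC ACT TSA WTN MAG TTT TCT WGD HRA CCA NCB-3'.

Standard pairs A↔T, G↔C; ambiguity codes pair R↔Y, M↔K, W↔W, S↔S, B↔V, D↔H, N↔N. Complement (WWAWGCAGGTGAASTWANKTCAAAAGAWCHDYTGGTNGV), then reverse for 5'→3'.

5'-VGNTGGTYDHCWAGAAAACTKNAWTSAAGTGGACGWAWW-3'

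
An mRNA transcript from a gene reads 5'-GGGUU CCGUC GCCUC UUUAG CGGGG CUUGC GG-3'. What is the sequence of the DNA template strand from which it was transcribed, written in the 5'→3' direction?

Replace U with T to get the coding DNA strand: GGGTTCCGTCGCCTCTTTAGCGGGGCTTGCGG. The template strand is its reverse complement (complement CCCAAGGCAGCGGAGAAATCGCCCCGAACGCC, then reverse).

5'-CCGCAAGCCCCGCTAAAGAGGCGACGGAACCC-3'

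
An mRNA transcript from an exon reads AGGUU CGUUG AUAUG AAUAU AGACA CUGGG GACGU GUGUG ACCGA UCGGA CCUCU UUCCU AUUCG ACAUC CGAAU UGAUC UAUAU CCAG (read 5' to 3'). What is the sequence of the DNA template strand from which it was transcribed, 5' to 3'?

5'-CTGGATATAGATCAATTCGGATGTCGAATAGGAAAGAGGTCCGATCGGTCACACACGTCCCCAGTGTCTATATTCATATCAACGAACCT-3'

Replace U with T to get the coding DNA strand: AGGTTCGTTGATATGAATATAGACACTGGGGACGTGTGTGACCGATCGGACCTCTTTCCTATTCGACATCCGAATTGATCTATATCCAG. The template strand is its reverse complement (complement TCCAAGCAACTATACTTATATCTGTGACCCCTGCACACACTGGCTAGCCTGGAGAAAGGATAAGCTGTAGGCTTAACTAGATATAGGTC, then reverse).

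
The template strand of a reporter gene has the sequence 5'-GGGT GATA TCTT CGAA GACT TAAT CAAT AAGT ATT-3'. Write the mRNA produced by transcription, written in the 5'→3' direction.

5'-AAUACUUAUUGAUUAAGUCUUCGAAGAUAUCACCC-3'

RNA polymerase reads the template 3'→5' and synthesizes mRNA 5'→3' by base-pairing (A→U, T→A, G↔C). The complement of the template is CCCACTATAGAAGCTTCTGAATTAGTTATTCATAA; antiparallel, so 5'→3' the coding strand is AATACTTATTGATTAAGTCTTCGAAGATATCACCC. Replace T with U for the mRNA.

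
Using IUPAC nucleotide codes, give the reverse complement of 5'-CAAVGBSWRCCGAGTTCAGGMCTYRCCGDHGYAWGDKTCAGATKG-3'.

Standard pairs A↔T, G↔C; ambiguity codes pair R↔Y, M↔K, W↔W, S↔S, B↔V, D↔H. Complement (GTTBCVSWYGGCTCAAGTCCKGARYGGCHDCRTWCHMAGTCTAMC), then reverse for 5'→3'.

5'-CMATCTGAMHCWTRCDHCGGYRAGKCCTGAACTCGGYWSVCBTTG-3'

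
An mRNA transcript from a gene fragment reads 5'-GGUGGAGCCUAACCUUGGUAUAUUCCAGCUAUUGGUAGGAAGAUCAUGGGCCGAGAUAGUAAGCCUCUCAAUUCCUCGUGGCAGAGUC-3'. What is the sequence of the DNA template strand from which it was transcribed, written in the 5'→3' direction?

5'-GACTCTGCCACGAGGAATTGAGAGGCTTACTATCTCGGCCCATGATCTTCCTACCAATAGCTGGAATATACCAAGGTTAGGCTCCACC-3'

Replace U with T to get the coding DNA strand: GGTGGAGCCTAACCTTGGTATATTCCAGCTATTGGTAGGAAGATCATGGGCCGAGATAGTAAGCCTCTCAATTCCTCGTGGCAGAGTC. The template strand is its reverse complement (complement CCACCTCGGATTGGAACCATATAAGGTCGATAACCATCCTTCTAGTACCCGGCTCTATCATTCGGAGAGTTAAGGAGCACCGTCTCAG, then reverse).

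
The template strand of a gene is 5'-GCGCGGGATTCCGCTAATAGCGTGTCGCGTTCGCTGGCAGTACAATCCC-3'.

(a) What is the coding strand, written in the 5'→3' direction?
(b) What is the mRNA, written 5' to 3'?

(a) The coding strand is the reverse complement of the template: complement CGCGCCCTAAGGCGATTATCGCACAGCGCAAGCGACCGTCATGTTAGGG, then reverse.
(b) mRNA has the coding-strand sequence with T→U.

(a) 5'-GGGATTGTACTGCCAGCGAACGCGACACGCTATTAGCGGAATCCCGCGC-3'
(b) 5'-GGGAUUGUACUGCCAGCGAACGCGACACGCUAUUAGCGGAAUCCCGCGC-3'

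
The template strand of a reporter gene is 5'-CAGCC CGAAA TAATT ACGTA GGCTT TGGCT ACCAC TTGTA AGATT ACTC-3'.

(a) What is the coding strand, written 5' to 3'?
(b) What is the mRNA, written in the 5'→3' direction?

(a) The coding strand is the reverse complement of the template: complement GTCGGGCTTTATTAATGCATCCGAAACCGATGGTGAACATTCTAATGAG, then reverse.
(b) mRNA has the coding-strand sequence with T→U.

(a) 5'-GAGTAATCTTACAAGTGGTAGCCAAAGCCTACGTAATTATTTCGGGCTG-3'
(b) 5'-GAGUAAUCUUACAAGUGGUAGCCAAAGCCUACGUAAUUAUUUCGGGCUG-3'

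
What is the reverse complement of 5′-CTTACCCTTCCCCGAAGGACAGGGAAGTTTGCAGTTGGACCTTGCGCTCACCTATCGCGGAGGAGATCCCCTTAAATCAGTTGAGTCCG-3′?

Complement each base (A↔T, G↔C): GAATGGGAAGGGGCTTCCTGTCCCTTCAAACGTCAACCTGGAACGCGAGTGGATAGCGCCTCCTCTAGGGGAATTTAGTCAACTCAGGC. Then reverse.

5'-CGGACTCAACTGATTTAAGGGGATCTCCTCCGCGATAGGTGAGCGCAAGGTCCAACTGCAAACTTCCCTGTCCTTCGGGGAAGGGTAAG-3'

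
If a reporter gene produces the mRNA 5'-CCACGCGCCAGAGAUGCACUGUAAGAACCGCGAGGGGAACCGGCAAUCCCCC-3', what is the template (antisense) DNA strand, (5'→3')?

5′-GGGGGATTGCCGGTTCCCCTCGCGGTTCTTACAGTGCATCTCTGGCGCGTGG-3′

Replace U with T to get the coding DNA strand: CCACGCGCCAGAGATGCACTGTAAGAACCGCGAGGGGAACCGGCAATCCCCC. The template strand is its reverse complement (complement GGTGCGCGGTCTCTACGTGACATTCTTGGCGCTCCCCTTGGCCGTTAGGGGG, then reverse).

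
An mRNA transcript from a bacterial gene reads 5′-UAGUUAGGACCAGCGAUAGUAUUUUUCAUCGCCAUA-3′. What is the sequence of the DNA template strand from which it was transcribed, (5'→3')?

5'-TATGGCGATGAAAAATACTATCGCTGGTCCTAACTA-3'

Replace U with T to get the coding DNA strand: TAGTTAGGACCAGCGATAGTATTTTTCATCGCCATA. The template strand is its reverse complement (complement ATCAATCCTGGTCGCTATCATAAAAAGTAGCGGTAT, then reverse).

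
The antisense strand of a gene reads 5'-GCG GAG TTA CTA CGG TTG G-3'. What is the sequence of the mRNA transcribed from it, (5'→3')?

5'-CCAACCGUAGUAACUCCGC-3'

The mRNA has the sequence of the coding strand (reverse complement of the template) with T→U. Reverse complement of GCGGAGTTACTACGGTTGG is CCAACCGTAGTAACTCCGC; then T→U.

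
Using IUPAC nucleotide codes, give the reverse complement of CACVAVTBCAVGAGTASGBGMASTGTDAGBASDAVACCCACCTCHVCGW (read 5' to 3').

5'-WCGBDGAGGTGGGTBTHSTVCTHACASTKCVCSTACTCBTGVABTBGTG-3'

Standard pairs A↔T, G↔C; ambiguity codes pair M↔K, W↔W, S↔S, B↔V, D↔H. Complement (GTGBTBAVGTBCTCATSCVCKTSACAHTCVTSHTBTGGGTGGAGDBGCW), then reverse for 5'→3'.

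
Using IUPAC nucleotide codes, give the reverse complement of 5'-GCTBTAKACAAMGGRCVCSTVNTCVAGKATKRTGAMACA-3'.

5'-TGTKTCAYMATMCTBGANBASGBGYCCKTTGTMTAVAGC-3'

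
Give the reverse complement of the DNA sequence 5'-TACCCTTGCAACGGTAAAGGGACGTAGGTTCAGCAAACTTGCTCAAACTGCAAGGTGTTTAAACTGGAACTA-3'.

Complement each base (A↔T, G↔C): ATGGGAACGTTGCCATTTCCCTGCATCCAAGTCGTTTGAACGAGTTTGACGTTCCACAAATTTGACCTTGAT. Then reverse.

5'-TAGTTCCAGTTTAAACACCTTGCAGTTTGAGCAAGTTTGCTGAACCTACGTCCCTTTACCGTTGCAAGGGTA-3'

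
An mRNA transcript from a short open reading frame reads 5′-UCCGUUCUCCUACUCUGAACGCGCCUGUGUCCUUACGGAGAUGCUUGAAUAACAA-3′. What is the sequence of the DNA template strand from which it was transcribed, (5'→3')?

Replace U with T to get the coding DNA strand: TCCGTTCTCCTACTCTGAACGCGCCTGTGTCCTTACGGAGATGCTTGAATAACAA. The template strand is its reverse complement (complement AGGCAAGAGGATGAGACTTGCGCGGACACAGGAATGCCTCTACGAACTTATTGTT, then reverse).

5'-TTGTTATTCAAGCATCTCCGTAAGGACACAGGCGCGTTCAGAGTAGGAGAACGGA-3'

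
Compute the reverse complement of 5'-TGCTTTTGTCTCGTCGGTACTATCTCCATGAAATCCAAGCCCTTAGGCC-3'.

5′-GGCCTAAGGGCTTGGATTTCATGGAGATAGTACCGACGAGACAAAAGCA-3′

Reading the sequence 3'→5' and pairing each base (A↔T, G↔C) gives the reverse complement directly.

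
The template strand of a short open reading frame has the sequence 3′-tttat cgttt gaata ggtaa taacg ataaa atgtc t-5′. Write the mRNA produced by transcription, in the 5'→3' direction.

5'-AAAUAGCAAACUUAUCCAUUAUUGCUAUUUUACAGA-3'

Reading the template 3'→5' as shown, RNA polymerase pairs each base (A→U, T→A, G↔C) to build mRNA 5'→3' directly.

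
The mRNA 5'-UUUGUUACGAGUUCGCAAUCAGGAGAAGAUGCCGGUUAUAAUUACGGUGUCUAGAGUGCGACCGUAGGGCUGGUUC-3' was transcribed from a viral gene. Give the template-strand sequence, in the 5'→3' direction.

5'-GAACCAGCCCTACGGTCGCACTCTAGACACCGTAATTATAACCGGCATCTTCTCCTGATTGCGAACTCGTAACAAA-3'

Replace U with T to get the coding DNA strand: TTTGTTACGAGTTCGCAATCAGGAGAAGATGCCGGTTATAATTACGGTGTCTAGAGTGCGACCGTAGGGCTGGTTC. The template strand is its reverse complement (complement AAACAATGCTCAAGCGTTAGTCCTCTTCTACGGCCAATATTAATGCCACAGATCTCACGCTGGCATCCCGACCAAG, then reverse).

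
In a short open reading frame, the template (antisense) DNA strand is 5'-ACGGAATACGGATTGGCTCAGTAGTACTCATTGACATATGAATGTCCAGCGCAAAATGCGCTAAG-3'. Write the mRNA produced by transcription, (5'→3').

5'-CUUAGCGCAUUUUGCGCUGGACAUUCAUAUGUCAAUGAGUACUACUGAGCCAAUCCGUAUUCCGU-3'

The mRNA has the sequence of the coding strand (reverse complement of the template) with T→U. Reverse complement of ACGGAATACGGATTGGCTCAGTAGTACTCATTGACATATGAATGTCCAGCGCAAAATGCGCTAAG is CTTAGCGCATTTTGCGCTGGACATTCATATGTCAATGAGTACTACTGAGCCAATCCGTATTCCGT; then T→U.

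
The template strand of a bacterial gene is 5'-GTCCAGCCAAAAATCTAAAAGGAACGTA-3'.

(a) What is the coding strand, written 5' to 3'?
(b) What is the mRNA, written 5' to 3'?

(a) 5'-TACGTTCCTTTTAGATTTTTGGCTGGAC-3'
(b) 5'-UACGUUCCUUUUAGAUUUUUGGCUGGAC-3'

(a) The coding strand is the reverse complement of the template: complement CAGGTCGGTTTTTAGATTTTCCTTGCAT, then reverse.
(b) mRNA has the coding-strand sequence with T→U.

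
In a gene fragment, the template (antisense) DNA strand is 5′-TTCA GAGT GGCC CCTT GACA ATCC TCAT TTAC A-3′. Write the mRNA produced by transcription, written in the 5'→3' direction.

5'-UGUAAAUGAGGAUUGUCAAGGGGCCACUCUGAA-3'

RNA polymerase reads the template 3'→5' and synthesizes mRNA 5'→3' by base-pairing (A→U, T→A, G↔C). The complement of the template is AAGTCTCACCGGGGAACTGTTAGGAGTAAATGT; antiparallel, so 5'→3' the coding strand is TGTAAATGAGGATTGTCAAGGGGCCACTCTGAA. Replace T with U for the mRNA.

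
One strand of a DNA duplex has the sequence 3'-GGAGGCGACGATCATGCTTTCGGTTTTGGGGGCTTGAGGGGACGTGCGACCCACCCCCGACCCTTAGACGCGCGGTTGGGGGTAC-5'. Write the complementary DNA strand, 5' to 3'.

5'-CCTCCGCTGCTAGTACGAAAGCCAAAACCCCCGAACTCCCCTGCACGCTGGGTGGGGGCTGGGAATCTGCGCGCCAACCCCCATG-3'

The strand is given 3'→5', so its complement runs 5'→3' in the same left-to-right order: pair each base A↔T, G↔C.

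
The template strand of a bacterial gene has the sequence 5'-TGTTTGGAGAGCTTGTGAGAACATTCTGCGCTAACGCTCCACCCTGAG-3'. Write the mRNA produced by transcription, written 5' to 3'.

5'-CUCAGGGUGGAGCGUUAGCGCAGAAUGUUCUCACAAGCUCUCCAAACA-3'

RNA polymerase reads the template 3'→5' and synthesizes mRNA 5'→3' by base-pairing (A→U, T→A, G↔C). The complement of the template is ACAAACCTCTCGAACACTCTTGTAAGACGCGATTGCGAGGTGGGACTC; antiparallel, so 5'→3' the coding strand is CTCAGGGTGGAGCGTTAGCGCAGAATGTTCTCACAAGCTCTCCAAACA. Replace T with U for the mRNA.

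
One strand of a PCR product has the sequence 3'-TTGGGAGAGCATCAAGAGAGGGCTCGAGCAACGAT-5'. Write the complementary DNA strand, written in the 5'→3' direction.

5′-AACCCTCTCGTAGTTCTCTCCCGAGCTCGTTGCTA-3′

The strand is given 3'→5', so its complement runs 5'→3' in the same left-to-right order: pair each base A↔T, G↔C.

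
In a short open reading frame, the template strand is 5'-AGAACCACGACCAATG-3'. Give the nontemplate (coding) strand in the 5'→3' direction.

The coding strand is complementary and antiparallel to the template: take the complement (A↔T, G↔C) and reverse.

5'-CATTGGTCGTGGTTCT-3'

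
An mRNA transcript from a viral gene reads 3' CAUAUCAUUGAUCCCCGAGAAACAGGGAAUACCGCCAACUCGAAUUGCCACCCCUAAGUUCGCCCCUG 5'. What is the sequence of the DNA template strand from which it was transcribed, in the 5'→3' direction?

Written 5'→3' the mRNA is GUCCCCGCUUGAAUCCCCACCGUUAAGCUCAACCGCCAUAAGGGACAAAGAGCCCCUAGUUACUAUAC, so the coding DNA strand is GTCCCCGCTTGAATCCCCACCGTTAAGCTCAACCGCCATAAGGGACAAAGAGCCCCTAGTTACTATAC. The template is its reverse complement.

5'-GTATAGTAACTAGGGGCTCTTTGTCCCTTATGGCGGTTGAGCTTAACGGTGGGGATTCAAGCGGGGAC-3'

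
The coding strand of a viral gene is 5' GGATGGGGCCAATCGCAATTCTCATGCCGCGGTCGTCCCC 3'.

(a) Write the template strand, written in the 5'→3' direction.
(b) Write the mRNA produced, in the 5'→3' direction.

(a) The template strand is the reverse complement of the coding strand: complement CCTACCCCGGTTAGCGTTAAGAGTACGGCGCCAGCAGGGG, then reverse.
(b) mRNA matches the coding strand with T→U.

(a) 5'-GGGGACGACCGCGGCATGAGAATTGCGATTGGCCCCATCC-3'
(b) 5'-GGAUGGGGCCAAUCGCAAUUCUCAUGCCGCGGUCGUCCCC-3'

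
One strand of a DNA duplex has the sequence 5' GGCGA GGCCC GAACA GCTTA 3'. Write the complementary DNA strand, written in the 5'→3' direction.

5'-TAAGCTGTTCGGGCCTCGCC-3'

Pairing A↔T and G↔C gives CCGCTCCGGGCTTGTCGAAT, running 3'→5'. Reverse for the 5'→3' convention.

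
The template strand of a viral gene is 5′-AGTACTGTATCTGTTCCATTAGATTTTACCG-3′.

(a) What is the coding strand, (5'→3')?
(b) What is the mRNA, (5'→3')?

(a) 5'-CGGTAAAATCTAATGGAACAGATACAGTACT-3'
(b) 5'-CGGUAAAAUCUAAUGGAACAGAUACAGUACU-3'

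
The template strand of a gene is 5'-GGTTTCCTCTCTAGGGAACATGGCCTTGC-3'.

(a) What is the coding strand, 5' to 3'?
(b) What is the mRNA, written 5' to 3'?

(a) The coding strand is the reverse complement of the template: complement CCAAAGGAGAGATCCCTTGTACCGGAACG, then reverse.
(b) mRNA has the coding-strand sequence with T→U.

(a) 5'-GCAAGGCCATGTTCCCTAGAGAGGAAACC-3'
(b) 5'-GCAAGGCCAUGUUCCCUAGAGAGGAAACC-3'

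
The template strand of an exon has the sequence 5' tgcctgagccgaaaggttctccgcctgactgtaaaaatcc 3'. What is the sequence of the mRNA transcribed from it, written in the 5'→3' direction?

RNA polymerase reads the template 3'→5' and synthesizes mRNA 5'→3' by base-pairing (A→U, T→A, G↔C). The complement of the template is ACGGACTCGGCTTTCCAAGAGGCGGACTGACATTTTTAGG; antiparallel, so 5'→3' the coding strand is GGATTTTTACAGTCAGGCGGAGAACCTTTCGGCTCAGGCA. Replace T with U for the mRNA.

5'-GGAUUUUUACAGUCAGGCGGAGAACCUUUCGGCUCAGGCA-3'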